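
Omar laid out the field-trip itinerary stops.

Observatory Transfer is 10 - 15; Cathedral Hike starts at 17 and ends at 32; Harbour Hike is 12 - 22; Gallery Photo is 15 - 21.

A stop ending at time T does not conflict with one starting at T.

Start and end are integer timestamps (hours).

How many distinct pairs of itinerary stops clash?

4

Sorted by start: Observatory Transfer, Harbour Hike, Gallery Photo, Cathedral Hike.
Harbour Hike starts before Observatory Transfer ends → Observatory Transfer and Harbour Hike overlap.
Gallery Photo starts exactly when Observatory Transfer ends (back-to-back, no overlap), so Observatory Transfer has no further overlaps.
Gallery Photo starts before Harbour Hike ends → Harbour Hike and Gallery Photo overlap.
Cathedral Hike starts before Harbour Hike ends → Harbour Hike and Cathedral Hike overlap.
Cathedral Hike starts before Gallery Photo ends → Gallery Photo and Cathedral Hike overlap.
Overlapping pairs: Cathedral Hike & Gallery Photo, Cathedral Hike & Harbour Hike, Gallery Photo & Harbour Hike, Harbour Hike & Observatory Transfer — 4 in total.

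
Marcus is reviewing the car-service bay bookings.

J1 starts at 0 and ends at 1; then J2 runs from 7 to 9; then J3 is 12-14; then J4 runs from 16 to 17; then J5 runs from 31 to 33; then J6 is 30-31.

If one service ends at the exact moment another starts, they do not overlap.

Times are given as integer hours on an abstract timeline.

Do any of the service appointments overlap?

Check each pair: they overlap iff neither finishes before the other starts.
Sorted by start: J1, J2, J3, J4, J6, J5.
J2 starts after J1 ends — done with J1.
J3 starts after J2 ends — done with J2.
J4 starts after J3 ends — done with J3.
J6 starts after J4 ends — done with J4.
J5 starts exactly when J6 ends (back-to-back, no overlap).
Every pair is clear; the schedule has no overlaps.

No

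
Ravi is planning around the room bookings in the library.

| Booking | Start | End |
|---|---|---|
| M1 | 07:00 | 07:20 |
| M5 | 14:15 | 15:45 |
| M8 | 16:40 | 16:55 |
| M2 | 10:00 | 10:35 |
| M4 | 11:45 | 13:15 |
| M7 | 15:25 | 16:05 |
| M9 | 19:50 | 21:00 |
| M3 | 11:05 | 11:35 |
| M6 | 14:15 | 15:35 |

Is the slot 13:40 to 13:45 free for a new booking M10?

M1: ends 07:20 at or before M10 starts 13:40 → clear.
M2: ends 10:35 at or before M10 starts 13:40 → clear.
M3: ends 11:35 at or before M10 starts 13:40 → clear.
M4: ends 13:15 at or before M10 starts 13:40 → clear.
M5: starts 14:15 at or after M10 ends 13:45 → clear.
M6: starts 14:15 at or after M10 ends 13:45 → clear.
M7: starts 15:25 at or after M10 ends 13:45 → clear.
M8: starts 16:40 at or after M10 ends 13:45 → clear.
M9: starts 19:50 at or after M10 ends 13:45 → clear.

Yes — the slot is free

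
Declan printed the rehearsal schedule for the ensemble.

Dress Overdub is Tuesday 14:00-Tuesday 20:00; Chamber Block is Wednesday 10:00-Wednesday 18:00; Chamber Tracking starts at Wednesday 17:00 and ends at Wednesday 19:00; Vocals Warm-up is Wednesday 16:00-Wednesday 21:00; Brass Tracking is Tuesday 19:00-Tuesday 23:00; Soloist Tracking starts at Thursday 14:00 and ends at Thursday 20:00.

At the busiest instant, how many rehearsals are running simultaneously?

3

Walk through starts and ends in time order (an end at T is processed before a start at T):
Tuesday 14:00 start Dress Overdub → 1
Tuesday 19:00 start Brass Tracking → 2
Tuesday 20:00 end Dress Overdub → 1
Tuesday 23:00 end Brass Tracking → 0
Wednesday 10:00 start Chamber Block → 1
Wednesday 16:00 start Vocals Warm-up → 2
Wednesday 17:00 start Chamber Tracking → 3
Wednesday 18:00 end Chamber Block → 2
Wednesday 19:00 end Chamber Tracking → 1
Wednesday 21:00 end Vocals Warm-up → 0
Thursday 14:00 start Soloist Tracking → 1
Thursday 20:00 end Soloist Tracking → 0
Peak is 3, at Wednesday 17:00 (Chamber Block, Chamber Tracking, Vocals Warm-up).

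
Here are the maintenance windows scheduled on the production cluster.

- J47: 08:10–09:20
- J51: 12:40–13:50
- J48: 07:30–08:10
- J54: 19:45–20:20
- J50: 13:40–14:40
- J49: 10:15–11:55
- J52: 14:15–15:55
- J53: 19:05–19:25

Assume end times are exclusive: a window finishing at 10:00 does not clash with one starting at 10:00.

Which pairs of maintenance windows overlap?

J50 & J51, J50 & J52

Sorted by start: J48, J47, J49, J51, J50, J52, J53, J54.
J47 starts exactly when J48 ends (back-to-back, no overlap) — done with J48.
J49 starts after J47 ends — done with J47.
J51 starts after J49 ends — done with J49.
J50 starts before J51 ends → J51 and J50 overlap.
J52 starts after J51 ends — done with J51.
J52 starts before J50 ends → J50 and J52 overlap.
J53 starts after J50 ends — done with J50.
J53 starts after J52 ends — done with J52.
J54 starts after J53 ends.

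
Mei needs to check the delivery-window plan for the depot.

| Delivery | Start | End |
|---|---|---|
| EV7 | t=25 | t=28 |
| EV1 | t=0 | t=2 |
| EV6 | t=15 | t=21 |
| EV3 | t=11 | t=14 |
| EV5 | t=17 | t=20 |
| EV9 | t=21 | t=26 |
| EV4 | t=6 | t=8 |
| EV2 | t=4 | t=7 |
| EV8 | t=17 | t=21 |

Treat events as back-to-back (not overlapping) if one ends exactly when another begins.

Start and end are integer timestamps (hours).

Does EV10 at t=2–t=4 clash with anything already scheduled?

No — it doesn't clash with anything

EV1: ends t=2 at or before EV10 starts t=2 → clear.
EV2: starts t=4 at or after EV10 ends t=4 → clear.
EV4: starts t=6 at or after EV10 ends t=4 → clear.
EV3: starts t=11 at or after EV10 ends t=4 → clear.
EV6: starts t=15 at or after EV10 ends t=4 → clear.
EV5: starts t=17 at or after EV10 ends t=4 → clear.
EV8: starts t=17 at or after EV10 ends t=4 → clear.
EV9: starts t=21 at or after EV10 ends t=4 → clear.
EV7: starts t=25 at or after EV10 ends t=4 → clear.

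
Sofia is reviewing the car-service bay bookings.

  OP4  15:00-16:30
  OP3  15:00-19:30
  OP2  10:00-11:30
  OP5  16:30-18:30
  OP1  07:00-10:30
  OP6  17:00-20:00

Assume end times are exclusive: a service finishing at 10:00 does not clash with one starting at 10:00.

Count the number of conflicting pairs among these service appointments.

Two intervals overlap when each starts before the other ends.
Sorted by start: OP1, OP2, OP3, OP4, OP5, OP6.
OP2 starts before OP1 ends → OP1 and OP2 overlap.
OP3 starts after OP1 ends; OP1 is clear from here.
OP3 starts after OP2 ends; OP2 is clear from here.
OP4 starts before OP3 ends → OP3 and OP4 overlap.
OP5 starts before OP3 ends → OP3 and OP5 overlap.
OP6 starts before OP3 ends → OP3 and OP6 overlap.
OP5 starts exactly when OP4 ends (back-to-back, no overlap); OP4 is clear from here.
OP6 starts before OP5 ends → OP5 and OP6 overlap.
Overlapping pairs: OP1 & OP2, OP3 & OP4, OP3 & OP5, OP3 & OP6, OP5 & OP6 — 5 in total.

5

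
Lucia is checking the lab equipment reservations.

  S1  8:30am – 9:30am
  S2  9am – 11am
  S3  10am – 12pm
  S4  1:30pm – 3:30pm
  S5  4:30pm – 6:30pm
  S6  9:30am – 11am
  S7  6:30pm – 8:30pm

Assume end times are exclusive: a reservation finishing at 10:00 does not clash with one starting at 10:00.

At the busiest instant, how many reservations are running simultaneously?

3

Sort all start/end points and keep a running count:
8:30am start S1 → 1
9am start S2 → 2
9:30am end S1 → 1
9:30am start S6 → 2
10am start S3 → 3
11am end S2 → 2
11am end S6 → 1
12pm end S3 → 0
1:30pm start S4 → 1
3:30pm end S4 → 0
4:30pm start S5 → 1
6:30pm end S5 → 0
6:30pm start S7 → 1
8:30pm end S7 → 0
Peak is 3, at 10am (S2, S3, S6).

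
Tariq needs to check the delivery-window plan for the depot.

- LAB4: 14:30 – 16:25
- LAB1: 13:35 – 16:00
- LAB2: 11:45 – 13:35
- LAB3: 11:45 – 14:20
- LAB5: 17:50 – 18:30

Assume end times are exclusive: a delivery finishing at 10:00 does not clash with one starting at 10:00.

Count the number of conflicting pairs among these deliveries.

Sorted by start: LAB2, LAB3, LAB1, LAB4, LAB5.
LAB3 starts before LAB2 ends → LAB2 and LAB3 overlap.
LAB1 starts exactly when LAB2 ends (back-to-back, no overlap); LAB2 is clear from here.
LAB1 starts before LAB3 ends → LAB3 and LAB1 overlap.
LAB4 starts after LAB3 ends; LAB3 is clear from here.
LAB4 starts before LAB1 ends → LAB1 and LAB4 overlap.
LAB5 starts after LAB1 ends.
LAB5 starts after LAB4 ends.
Overlapping pairs: LAB1 & LAB3, LAB1 & LAB4, LAB2 & LAB3 — 3 in total.

3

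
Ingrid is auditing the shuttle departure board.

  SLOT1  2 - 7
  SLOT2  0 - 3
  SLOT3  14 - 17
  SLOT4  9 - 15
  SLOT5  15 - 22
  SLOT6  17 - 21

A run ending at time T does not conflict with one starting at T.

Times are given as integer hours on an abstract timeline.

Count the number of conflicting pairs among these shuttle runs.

Sorted by start: SLOT2, SLOT1, SLOT4, SLOT3, SLOT5, SLOT6.
SLOT1 starts before SLOT2 ends → SLOT2 and SLOT1 overlap.
SLOT4 starts after SLOT2 ends, so nothing later overlaps SLOT2 either.
SLOT4 starts after SLOT1 ends, so nothing later overlaps SLOT1 either.
SLOT3 starts before SLOT4 ends → SLOT4 and SLOT3 overlap.
SLOT5 starts exactly when SLOT4 ends (back-to-back, no overlap), so nothing later overlaps SLOT4 either.
SLOT5 starts before SLOT3 ends → SLOT3 and SLOT5 overlap.
SLOT6 starts exactly when SLOT3 ends (back-to-back, no overlap).
SLOT6 starts before SLOT5 ends → SLOT5 and SLOT6 overlap.
Overlapping pairs: SLOT1 & SLOT2, SLOT3 & SLOT4, SLOT3 & SLOT5, SLOT5 & SLOT6 — 4 in total.

4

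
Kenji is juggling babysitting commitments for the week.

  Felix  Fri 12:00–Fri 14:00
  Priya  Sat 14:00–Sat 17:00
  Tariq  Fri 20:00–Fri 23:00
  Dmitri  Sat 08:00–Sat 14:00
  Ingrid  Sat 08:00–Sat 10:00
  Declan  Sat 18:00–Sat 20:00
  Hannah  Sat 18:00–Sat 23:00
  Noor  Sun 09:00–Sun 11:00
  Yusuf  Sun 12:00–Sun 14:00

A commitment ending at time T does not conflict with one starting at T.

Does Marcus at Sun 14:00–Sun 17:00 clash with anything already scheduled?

No — it doesn't clash with anything

Felix: ends Fri 14:00 at or before Marcus starts Sun 14:00 → clear.
Tariq: ends Fri 23:00 at or before Marcus starts Sun 14:00 → clear.
Dmitri: ends Sat 14:00 at or before Marcus starts Sun 14:00 → clear.
Ingrid: ends Sat 10:00 at or before Marcus starts Sun 14:00 → clear.
Priya: ends Sat 17:00 at or before Marcus starts Sun 14:00 → clear.
Declan: ends Sat 20:00 at or before Marcus starts Sun 14:00 → clear.
Hannah: ends Sat 23:00 at or before Marcus starts Sun 14:00 → clear.
Noor: ends Sun 11:00 at or before Marcus starts Sun 14:00 → clear.
Yusuf: ends Sun 14:00 at or before Marcus starts Sun 14:00 → clear.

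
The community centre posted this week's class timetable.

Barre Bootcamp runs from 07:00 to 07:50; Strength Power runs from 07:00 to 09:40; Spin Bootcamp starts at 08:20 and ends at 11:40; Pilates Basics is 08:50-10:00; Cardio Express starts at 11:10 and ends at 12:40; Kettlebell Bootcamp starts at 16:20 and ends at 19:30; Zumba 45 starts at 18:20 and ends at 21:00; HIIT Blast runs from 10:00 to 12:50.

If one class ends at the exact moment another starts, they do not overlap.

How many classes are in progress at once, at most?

3

Walk through starts and ends in time order (an end at T is processed before a start at T):
07:00 start Barre Bootcamp → 1
07:00 start Strength Power → 2
07:50 end Barre Bootcamp → 1
08:20 start Spin Bootcamp → 2
08:50 start Pilates Basics → 3
09:40 end Strength Power → 2
10:00 end Pilates Basics → 1
10:00 start HIIT Blast → 2
11:10 start Cardio Express → 3
11:40 end Spin Bootcamp → 2
12:40 end Cardio Express → 1
12:50 end HIIT Blast → 0
16:20 start Kettlebell Bootcamp → 1
18:20 start Zumba 45 → 2
19:30 end Kettlebell Bootcamp → 1
21:00 end Zumba 45 → 0
Peak is 3, at 08:50 (Pilates Basics, Spin Bootcamp, Strength Power).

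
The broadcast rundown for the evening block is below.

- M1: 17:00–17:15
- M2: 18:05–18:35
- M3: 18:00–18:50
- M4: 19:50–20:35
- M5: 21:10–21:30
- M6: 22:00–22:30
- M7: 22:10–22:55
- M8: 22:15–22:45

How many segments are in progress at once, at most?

3

Sweep the timeline, counting +1 at each start and −1 at each end (ends before starts at a tie):
17:00 start M1 → 1
17:15 end M1 → 0
18:00 start M3 → 1
18:05 start M2 → 2
18:35 end M2 → 1
18:50 end M3 → 0
19:50 start M4 → 1
20:35 end M4 → 0
21:10 start M5 → 1
21:30 end M5 → 0
22:00 start M6 → 1
22:10 start M7 → 2
22:15 start M8 → 3
22:30 end M6 → 2
22:45 end M8 → 1
22:55 end M7 → 0
Peak is 3, at 22:15 (M6, M7, M8).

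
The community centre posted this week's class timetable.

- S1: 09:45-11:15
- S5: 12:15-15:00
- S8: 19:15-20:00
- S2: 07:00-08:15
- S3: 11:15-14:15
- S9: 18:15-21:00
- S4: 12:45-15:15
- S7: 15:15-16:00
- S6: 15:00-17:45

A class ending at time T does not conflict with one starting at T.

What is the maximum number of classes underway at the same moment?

Sweep the timeline, counting +1 at each start and −1 at each end (ends before starts at a tie):
07:00 start S2 → 1
08:15 end S2 → 0
09:45 start S1 → 1
11:15 end S1 → 0
11:15 start S3 → 1
12:15 start S5 → 2
12:45 start S4 → 3
14:15 end S3 → 2
15:00 end S5 → 1
15:00 start S6 → 2
15:15 end S4 → 1
15:15 start S7 → 2
16:00 end S7 → 1
17:45 end S6 → 0
18:15 start S9 → 1
19:15 start S8 → 2
20:00 end S8 → 1
21:00 end S9 → 0
Peak is 3, at 12:45 (S3, S4, S5).

3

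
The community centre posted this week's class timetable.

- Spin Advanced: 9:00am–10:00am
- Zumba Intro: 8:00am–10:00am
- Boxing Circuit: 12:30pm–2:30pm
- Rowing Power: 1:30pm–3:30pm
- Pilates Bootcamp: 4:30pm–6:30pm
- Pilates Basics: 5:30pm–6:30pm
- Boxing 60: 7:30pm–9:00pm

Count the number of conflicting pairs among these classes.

Sorted by start: Zumba Intro, Spin Advanced, Boxing Circuit, Rowing Power, Pilates Bootcamp, Pilates Basics, Boxing 60.
Spin Advanced starts before Zumba Intro ends → Zumba Intro and Spin Advanced overlap.
Boxing Circuit starts after Zumba Intro ends, so nothing later overlaps Zumba Intro either.
Boxing Circuit starts after Spin Advanced ends, so nothing later overlaps Spin Advanced either.
Rowing Power starts before Boxing Circuit ends → Boxing Circuit and Rowing Power overlap.
Pilates Bootcamp starts after Boxing Circuit ends, so nothing later overlaps Boxing Circuit either.
Pilates Bootcamp starts after Rowing Power ends, so nothing later overlaps Rowing Power either.
Pilates Basics starts before Pilates Bootcamp ends → Pilates Bootcamp and Pilates Basics overlap.
Boxing 60 starts after Pilates Bootcamp ends.
Boxing 60 starts after Pilates Basics ends.
Overlapping pairs: Boxing Circuit & Rowing Power, Pilates Basics & Pilates Bootcamp, Spin Advanced & Zumba Intro — 3 in total.

3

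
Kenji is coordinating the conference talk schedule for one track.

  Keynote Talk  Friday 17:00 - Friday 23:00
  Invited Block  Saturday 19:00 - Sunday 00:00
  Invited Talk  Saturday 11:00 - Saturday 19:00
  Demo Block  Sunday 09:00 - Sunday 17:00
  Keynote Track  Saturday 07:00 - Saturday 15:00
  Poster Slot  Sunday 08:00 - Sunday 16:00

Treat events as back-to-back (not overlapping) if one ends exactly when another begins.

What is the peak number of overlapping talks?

Walk through starts and ends in time order (an end at T is processed before a start at T):
Friday 17:00 start Keynote Talk → 1
Friday 23:00 end Keynote Talk → 0
Saturday 07:00 start Keynote Track → 1
Saturday 11:00 start Invited Talk → 2
Saturday 15:00 end Keynote Track → 1
Saturday 19:00 end Invited Talk → 0
Saturday 19:00 start Invited Block → 1
Sunday 00:00 end Invited Block → 0
Sunday 08:00 start Poster Slot → 1
Sunday 09:00 start Demo Block → 2
Sunday 16:00 end Poster Slot → 1
Sunday 17:00 end Demo Block → 0
Peak is 2, at Saturday 11:00 (Invited Talk, Keynote Track).

2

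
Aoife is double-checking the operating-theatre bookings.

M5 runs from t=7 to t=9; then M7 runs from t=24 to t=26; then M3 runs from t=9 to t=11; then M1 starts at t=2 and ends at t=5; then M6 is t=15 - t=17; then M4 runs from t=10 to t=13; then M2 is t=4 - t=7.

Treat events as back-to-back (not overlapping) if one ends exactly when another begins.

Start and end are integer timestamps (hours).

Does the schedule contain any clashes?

Sorted by start: M1, M2, M5, M3, M4, M6, M7.
M2 starts before M1 ends → M1 and M2 overlap.
That's a conflict, so the schedule is not conflict-free.

Yes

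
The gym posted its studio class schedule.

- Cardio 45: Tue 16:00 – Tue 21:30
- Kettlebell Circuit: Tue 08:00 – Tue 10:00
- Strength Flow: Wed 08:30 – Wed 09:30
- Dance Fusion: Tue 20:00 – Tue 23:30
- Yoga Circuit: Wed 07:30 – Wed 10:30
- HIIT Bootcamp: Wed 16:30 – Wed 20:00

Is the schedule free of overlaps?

Sorted by start: Kettlebell Circuit, Cardio 45, Dance Fusion, Yoga Circuit, Strength Flow, HIIT Bootcamp.
Cardio 45 starts after Kettlebell Circuit ends — done with Kettlebell Circuit.
Dance Fusion starts before Cardio 45 ends → Cardio 45 and Dance Fusion overlap.
That's a conflict, so the schedule is not conflict-free.

No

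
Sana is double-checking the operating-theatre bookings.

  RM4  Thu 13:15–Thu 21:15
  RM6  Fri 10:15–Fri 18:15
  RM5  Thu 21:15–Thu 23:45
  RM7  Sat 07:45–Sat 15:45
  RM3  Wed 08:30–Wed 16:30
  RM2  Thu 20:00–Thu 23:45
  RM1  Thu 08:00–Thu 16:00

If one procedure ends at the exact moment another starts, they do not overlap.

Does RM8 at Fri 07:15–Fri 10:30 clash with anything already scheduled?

Yes — it overlaps RM6

RM3: ends Wed 16:30 at or before RM8 starts Fri 07:15 → clear.
RM1: ends Thu 16:00 at or before RM8 starts Fri 07:15 → clear.
RM4: ends Thu 21:15 at or before RM8 starts Fri 07:15 → clear.
RM2: ends Thu 23:45 at or before RM8 starts Fri 07:15 → clear.
RM5: ends Thu 23:45 at or before RM8 starts Fri 07:15 → clear.
RM6: starts Fri 10:15 before RM8 ends Fri 10:30, and ends Fri 18:15 after RM8 starts Fri 07:15 → overlap.
RM7: starts Sat 07:45 at or after RM8 ends Fri 10:30 → clear.
RM8 overlaps RM6.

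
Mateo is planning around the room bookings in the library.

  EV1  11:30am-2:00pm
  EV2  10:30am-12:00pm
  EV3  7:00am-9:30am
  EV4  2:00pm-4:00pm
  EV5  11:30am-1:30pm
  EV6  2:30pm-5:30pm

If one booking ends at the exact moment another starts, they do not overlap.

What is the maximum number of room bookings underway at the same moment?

Walk through starts and ends in time order (an end at T is processed before a start at T):
7:00am start EV3 → 1
9:30am end EV3 → 0
10:30am start EV2 → 1
11:30am start EV1 → 2
11:30am start EV5 → 3
12:00pm end EV2 → 2
1:30pm end EV5 → 1
2:00pm end EV1 → 0
2:00pm start EV4 → 1
2:30pm start EV6 → 2
4:00pm end EV4 → 1
5:30pm end EV6 → 0
Peak is 3, at 11:30am (EV1, EV2, EV5).

3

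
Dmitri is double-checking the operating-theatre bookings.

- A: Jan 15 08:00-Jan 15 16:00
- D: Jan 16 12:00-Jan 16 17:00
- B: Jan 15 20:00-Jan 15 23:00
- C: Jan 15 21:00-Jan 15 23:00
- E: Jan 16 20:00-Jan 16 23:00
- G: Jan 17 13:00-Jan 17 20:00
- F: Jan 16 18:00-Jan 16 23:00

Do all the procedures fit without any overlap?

No

Sorted by start: A, B, C, D, F, E, G.
B starts after A ends, so A has no further overlaps.
C starts before B ends → B and C overlap.
That's a conflict, so the schedule is not conflict-free.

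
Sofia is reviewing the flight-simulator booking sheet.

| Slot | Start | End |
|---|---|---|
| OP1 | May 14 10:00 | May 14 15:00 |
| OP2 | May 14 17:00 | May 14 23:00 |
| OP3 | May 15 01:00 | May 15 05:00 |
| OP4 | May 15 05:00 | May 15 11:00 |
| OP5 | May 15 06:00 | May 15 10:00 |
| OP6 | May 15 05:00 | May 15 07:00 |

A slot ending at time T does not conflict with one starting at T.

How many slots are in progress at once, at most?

3

Walk through starts and ends in time order (an end at T is processed before a start at T):
May 14 10:00 start OP1 → 1
May 14 15:00 end OP1 → 0
May 14 17:00 start OP2 → 1
May 14 23:00 end OP2 → 0
May 15 01:00 start OP3 → 1
May 15 05:00 end OP3 → 0
May 15 05:00 start OP4 → 1
May 15 05:00 start OP6 → 2
May 15 06:00 start OP5 → 3
May 15 07:00 end OP6 → 2
May 15 10:00 end OP5 → 1
May 15 11:00 end OP4 → 0
Peak is 3, at May 15 06:00 (OP4, OP5, OP6).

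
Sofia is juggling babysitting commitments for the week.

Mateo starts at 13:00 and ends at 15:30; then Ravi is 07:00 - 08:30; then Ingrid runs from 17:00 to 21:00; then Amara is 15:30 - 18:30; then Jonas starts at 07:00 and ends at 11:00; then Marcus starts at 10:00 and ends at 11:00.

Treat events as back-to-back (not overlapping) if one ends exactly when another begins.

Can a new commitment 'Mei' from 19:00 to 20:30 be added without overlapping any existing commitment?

No — it overlaps Ingrid

Ravi: ends 08:30 at or before Mei starts 19:00 → clear.
Jonas: ends 11:00 at or before Mei starts 19:00 → clear.
Marcus: ends 11:00 at or before Mei starts 19:00 → clear.
Mateo: ends 15:30 at or before Mei starts 19:00 → clear.
Amara: ends 18:30 at or before Mei starts 19:00 → clear.
Ingrid: starts 17:00 before Mei ends 20:30, and ends 21:00 after Mei starts 19:00 → overlap.
Mei overlaps Ingrid.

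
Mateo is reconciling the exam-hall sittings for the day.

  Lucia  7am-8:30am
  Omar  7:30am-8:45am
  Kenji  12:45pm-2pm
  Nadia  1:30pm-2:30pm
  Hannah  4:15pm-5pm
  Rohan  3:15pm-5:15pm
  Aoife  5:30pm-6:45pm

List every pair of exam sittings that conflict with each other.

Hannah & Rohan, Kenji & Nadia, Lucia & Omar

Check each pair: they overlap iff neither finishes before the other starts.
Sorted by start: Lucia, Omar, Kenji, Nadia, Rohan, Hannah, Aoife.
Omar starts before Lucia ends → Lucia and Omar overlap.
Kenji starts after Lucia ends — done with Lucia.
Kenji starts after Omar ends — done with Omar.
Nadia starts before Kenji ends → Kenji and Nadia overlap.
Rohan starts after Kenji ends — done with Kenji.
Rohan starts after Nadia ends — done with Nadia.
Hannah starts before Rohan ends → Rohan and Hannah overlap.
Aoife starts after Rohan ends.
Aoife starts after Hannah ends.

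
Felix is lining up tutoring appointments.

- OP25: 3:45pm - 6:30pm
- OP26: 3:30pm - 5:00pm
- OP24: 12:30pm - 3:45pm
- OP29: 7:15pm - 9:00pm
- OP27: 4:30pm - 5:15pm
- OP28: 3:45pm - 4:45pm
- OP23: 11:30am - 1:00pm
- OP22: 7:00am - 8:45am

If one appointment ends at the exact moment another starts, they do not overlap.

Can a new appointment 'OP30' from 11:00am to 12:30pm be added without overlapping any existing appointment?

OP22: ends 8:45am at or before OP30 starts 11:00am → clear.
OP23: starts 11:30am before OP30 ends 12:30pm, and ends 1:00pm after OP30 starts 11:00am → overlap.
OP24: starts 12:30pm at or after OP30 ends 12:30pm → clear.
OP26: starts 3:30pm at or after OP30 ends 12:30pm → clear.
OP25: starts 3:45pm at or after OP30 ends 12:30pm → clear.
OP28: starts 3:45pm at or after OP30 ends 12:30pm → clear.
OP27: starts 4:30pm at or after OP30 ends 12:30pm → clear.
OP29: starts 7:15pm at or after OP30 ends 12:30pm → clear.
OP30 overlaps OP23.

No — it overlaps OP23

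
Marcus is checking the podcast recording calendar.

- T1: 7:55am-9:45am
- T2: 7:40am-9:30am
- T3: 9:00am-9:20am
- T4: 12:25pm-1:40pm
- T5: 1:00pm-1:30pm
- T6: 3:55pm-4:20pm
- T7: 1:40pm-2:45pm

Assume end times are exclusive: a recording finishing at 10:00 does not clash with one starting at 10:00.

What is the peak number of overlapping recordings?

Sort all start/end points and keep a running count:
7:40am start T2 → 1
7:55am start T1 → 2
9:00am start T3 → 3
9:20am end T3 → 2
9:30am end T2 → 1
9:45am end T1 → 0
12:25pm start T4 → 1
1:00pm start T5 → 2
1:30pm end T5 → 1
1:40pm end T4 → 0
1:40pm start T7 → 1
2:45pm end T7 → 0
3:55pm start T6 → 1
4:20pm end T6 → 0
Peak is 3, at 9:00am (T1, T2, T3).

3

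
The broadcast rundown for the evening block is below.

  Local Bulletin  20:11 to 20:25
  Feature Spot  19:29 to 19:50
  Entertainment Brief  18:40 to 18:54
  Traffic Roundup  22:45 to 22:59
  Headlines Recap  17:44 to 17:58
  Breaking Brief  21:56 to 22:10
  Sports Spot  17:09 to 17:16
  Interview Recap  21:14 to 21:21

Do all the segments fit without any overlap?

Yes

Two intervals overlap when each starts before the other ends.
Sorted by start: Sports Spot, Headlines Recap, Entertainment Brief, Feature Spot, Local Bulletin, Interview Recap, Breaking Brief, Traffic Roundup.
Headlines Recap starts after Sports Spot ends — done with Sports Spot.
Entertainment Brief starts after Headlines Recap ends — done with Headlines Recap.
Feature Spot starts after Entertainment Brief ends — done with Entertainment Brief.
Local Bulletin starts after Feature Spot ends — done with Feature Spot.
Interview Recap starts after Local Bulletin ends — done with Local Bulletin.
Breaking Brief starts after Interview Recap ends — done with Interview Recap.
Traffic Roundup starts after Breaking Brief ends.
Every pair is clear; the schedule has no overlaps.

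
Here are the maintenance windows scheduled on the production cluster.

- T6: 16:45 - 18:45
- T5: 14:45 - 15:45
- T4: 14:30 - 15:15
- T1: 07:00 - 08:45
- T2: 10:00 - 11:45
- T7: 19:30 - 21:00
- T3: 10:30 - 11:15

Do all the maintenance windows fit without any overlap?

No

Sorted by start: T1, T2, T3, T4, T5, T6, T7.
T2 starts after T1 ends, so T1 has no further overlaps.
T3 starts before T2 ends → T2 and T3 overlap.
That's a conflict, so the schedule is not conflict-free.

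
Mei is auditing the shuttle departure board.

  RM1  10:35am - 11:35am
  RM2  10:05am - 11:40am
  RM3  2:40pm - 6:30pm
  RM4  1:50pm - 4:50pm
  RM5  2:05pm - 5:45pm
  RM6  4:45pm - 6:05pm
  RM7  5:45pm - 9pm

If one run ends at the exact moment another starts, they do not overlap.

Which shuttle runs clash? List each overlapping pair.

Sorted by start: RM2, RM1, RM4, RM5, RM3, RM6, RM7.
RM1 starts before RM2 ends → RM2 and RM1 overlap.
RM4 starts after RM2 ends — done with RM2.
RM4 starts after RM1 ends — done with RM1.
RM5 starts before RM4 ends → RM4 and RM5 overlap.
RM3 starts before RM4 ends → RM4 and RM3 overlap.
RM6 starts before RM4 ends → RM4 and RM6 overlap.
RM7 starts after RM4 ends.
RM3 starts before RM5 ends → RM5 and RM3 overlap.
RM6 starts before RM5 ends → RM5 and RM6 overlap.
RM7 starts exactly when RM5 ends (back-to-back, no overlap).
RM6 starts before RM3 ends → RM3 and RM6 overlap.
RM7 starts before RM3 ends → RM3 and RM7 overlap.
RM7 starts before RM6 ends → RM6 and RM7 overlap.

RM1 & RM2, RM3 & RM4, RM3 & RM5, RM3 & RM6, RM3 & RM7, RM4 & RM5, RM4 & RM6, RM5 & RM6, RM6 & RM7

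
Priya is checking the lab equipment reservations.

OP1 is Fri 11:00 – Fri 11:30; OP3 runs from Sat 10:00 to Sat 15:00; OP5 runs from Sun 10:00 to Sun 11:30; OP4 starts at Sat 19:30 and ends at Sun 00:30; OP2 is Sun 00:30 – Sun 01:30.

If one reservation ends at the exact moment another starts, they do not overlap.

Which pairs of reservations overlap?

none

Two intervals overlap when each starts before the other ends.
Sorted by start: OP1, OP3, OP4, OP2, OP5.
OP3 starts after OP1 ends, so nothing later overlaps OP1 either.
OP4 starts after OP3 ends, so nothing later overlaps OP3 either.
OP2 starts exactly when OP4 ends (back-to-back, no overlap), so nothing later overlaps OP4 either.
OP5 starts after OP2 ends.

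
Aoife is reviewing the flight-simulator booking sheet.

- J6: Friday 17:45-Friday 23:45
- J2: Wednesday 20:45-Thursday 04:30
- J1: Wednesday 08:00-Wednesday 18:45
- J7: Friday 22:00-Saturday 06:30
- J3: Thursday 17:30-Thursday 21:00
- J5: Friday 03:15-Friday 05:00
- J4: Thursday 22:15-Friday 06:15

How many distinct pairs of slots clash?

Check each pair: they overlap iff neither finishes before the other starts.
Sorted by start: J1, J2, J3, J4, J5, J6, J7.
J2 starts after J1 ends, so nothing later overlaps J1 either.
J3 starts after J2 ends, so nothing later overlaps J2 either.
J4 starts after J3 ends, so nothing later overlaps J3 either.
J5 starts before J4 ends → J4 and J5 overlap.
J6 starts after J4 ends, so nothing later overlaps J4 either.
J6 starts after J5 ends, so nothing later overlaps J5 either.
J7 starts before J6 ends → J6 and J7 overlap.
Overlapping pairs: J4 & J5, J6 & J7 — 2 in total.

2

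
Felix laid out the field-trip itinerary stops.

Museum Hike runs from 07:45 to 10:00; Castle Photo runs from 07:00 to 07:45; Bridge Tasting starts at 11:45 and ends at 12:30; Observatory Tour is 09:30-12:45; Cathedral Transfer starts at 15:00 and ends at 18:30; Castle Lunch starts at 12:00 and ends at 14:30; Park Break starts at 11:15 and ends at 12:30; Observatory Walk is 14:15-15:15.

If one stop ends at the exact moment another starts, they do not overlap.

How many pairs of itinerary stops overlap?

9

Check each pair: they overlap iff neither finishes before the other starts.
Sorted by start: Castle Photo, Museum Hike, Observatory Tour, Park Break, Bridge Tasting, Castle Lunch, Observatory Walk, Cathedral Transfer.
Museum Hike starts exactly when Castle Photo ends (back-to-back, no overlap), so nothing later overlaps Castle Photo either.
Observatory Tour starts before Museum Hike ends → Museum Hike and Observatory Tour overlap.
Park Break starts after Museum Hike ends, so nothing later overlaps Museum Hike either.
Park Break starts before Observatory Tour ends → Observatory Tour and Park Break overlap.
Bridge Tasting starts before Observatory Tour ends → Observatory Tour and Bridge Tasting overlap.
Castle Lunch starts before Observatory Tour ends → Observatory Tour and Castle Lunch overlap.
Observatory Walk starts after Observatory Tour ends, so nothing later overlaps Observatory Tour either.
Bridge Tasting starts before Park Break ends → Park Break and Bridge Tasting overlap.
Castle Lunch starts before Park Break ends → Park Break and Castle Lunch overlap.
Observatory Walk starts after Park Break ends, so nothing later overlaps Park Break either.
Castle Lunch starts before Bridge Tasting ends → Bridge Tasting and Castle Lunch overlap.
Observatory Walk starts after Bridge Tasting ends, so nothing later overlaps Bridge Tasting either.
Observatory Walk starts before Castle Lunch ends → Castle Lunch and Observatory Walk overlap.
Cathedral Transfer starts after Castle Lunch ends.
Cathedral Transfer starts before Observatory Walk ends → Observatory Walk and Cathedral Transfer overlap.
Overlapping pairs: Bridge Tasting & Castle Lunch, Bridge Tasting & Observatory Tour, Bridge Tasting & Park Break, Castle Lunch & Observatory Tour, Castle Lunch & Observatory Walk, Castle Lunch & Park Break, Cathedral Transfer & Observatory Walk, Museum Hike & Observatory Tour, Observatory Tour & Park Break — 9 in total.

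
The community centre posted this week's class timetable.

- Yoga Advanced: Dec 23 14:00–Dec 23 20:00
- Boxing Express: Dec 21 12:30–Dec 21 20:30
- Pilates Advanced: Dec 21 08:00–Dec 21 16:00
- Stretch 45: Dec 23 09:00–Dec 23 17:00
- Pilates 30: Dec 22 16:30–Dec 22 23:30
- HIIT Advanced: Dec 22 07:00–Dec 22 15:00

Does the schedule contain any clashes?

Yes

Sorted by start: Pilates Advanced, Boxing Express, HIIT Advanced, Pilates 30, Stretch 45, Yoga Advanced.
Boxing Express starts before Pilates Advanced ends → Pilates Advanced and Boxing Express overlap.
That's a conflict, so the schedule is not conflict-free.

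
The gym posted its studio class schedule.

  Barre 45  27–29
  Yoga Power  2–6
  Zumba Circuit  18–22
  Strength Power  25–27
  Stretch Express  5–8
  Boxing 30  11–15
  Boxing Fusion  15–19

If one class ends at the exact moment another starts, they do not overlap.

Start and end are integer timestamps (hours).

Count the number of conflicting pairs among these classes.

Two intervals overlap when each starts before the other ends.
Sorted by start: Yoga Power, Stretch Express, Boxing 30, Boxing Fusion, Zumba Circuit, Strength Power, Barre 45.
Stretch Express starts before Yoga Power ends → Yoga Power and Stretch Express overlap.
Boxing 30 starts after Yoga Power ends; Yoga Power is clear from here.
Boxing 30 starts after Stretch Express ends; Stretch Express is clear from here.
Boxing Fusion starts exactly when Boxing 30 ends (back-to-back, no overlap); Boxing 30 is clear from here.
Zumba Circuit starts before Boxing Fusion ends → Boxing Fusion and Zumba Circuit overlap.
Strength Power starts after Boxing Fusion ends; Boxing Fusion is clear from here.
Strength Power starts after Zumba Circuit ends; Zumba Circuit is clear from here.
Barre 45 starts exactly when Strength Power ends (back-to-back, no overlap).
Overlapping pairs: Boxing Fusion & Zumba Circuit, Stretch Express & Yoga Power — 2 in total.

2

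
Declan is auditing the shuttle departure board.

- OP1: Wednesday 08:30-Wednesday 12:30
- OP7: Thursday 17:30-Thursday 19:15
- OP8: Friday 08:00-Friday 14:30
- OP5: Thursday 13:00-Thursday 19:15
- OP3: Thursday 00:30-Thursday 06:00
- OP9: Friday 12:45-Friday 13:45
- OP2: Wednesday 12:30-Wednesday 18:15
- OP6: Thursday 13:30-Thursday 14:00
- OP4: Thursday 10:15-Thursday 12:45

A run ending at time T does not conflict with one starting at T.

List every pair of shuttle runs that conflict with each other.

OP5 & OP6, OP5 & OP7, OP8 & OP9

Check each pair: they overlap iff neither finishes before the other starts.
Sorted by start: OP1, OP2, OP3, OP4, OP5, OP6, OP7, OP8, OP9.
OP2 starts exactly when OP1 ends (back-to-back, no overlap), so OP1 has no further overlaps.
OP3 starts after OP2 ends, so OP2 has no further overlaps.
OP4 starts after OP3 ends, so OP3 has no further overlaps.
OP5 starts after OP4 ends, so OP4 has no further overlaps.
OP6 starts before OP5 ends → OP5 and OP6 overlap.
OP7 starts before OP5 ends → OP5 and OP7 overlap.
OP8 starts after OP5 ends, so OP5 has no further overlaps.
OP7 starts after OP6 ends, so OP6 has no further overlaps.
OP8 starts after OP7 ends, so OP7 has no further overlaps.
OP9 starts before OP8 ends → OP8 and OP9 overlap.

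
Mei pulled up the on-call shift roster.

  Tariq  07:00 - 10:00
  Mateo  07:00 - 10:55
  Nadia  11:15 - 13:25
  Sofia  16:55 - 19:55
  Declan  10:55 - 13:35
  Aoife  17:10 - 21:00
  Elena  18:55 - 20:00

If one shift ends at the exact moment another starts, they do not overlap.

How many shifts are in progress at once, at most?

Sweep the timeline, counting +1 at each start and −1 at each end (ends before starts at a tie):
07:00 start Mateo → 1
07:00 start Tariq → 2
10:00 end Tariq → 1
10:55 end Mateo → 0
10:55 start Declan → 1
11:15 start Nadia → 2
13:25 end Nadia → 1
13:35 end Declan → 0
16:55 start Sofia → 1
17:10 start Aoife → 2
18:55 start Elena → 3
19:55 end Sofia → 2
20:00 end Elena → 1
21:00 end Aoife → 0
Peak is 3, at 18:55 (Aoife, Elena, Sofia).

3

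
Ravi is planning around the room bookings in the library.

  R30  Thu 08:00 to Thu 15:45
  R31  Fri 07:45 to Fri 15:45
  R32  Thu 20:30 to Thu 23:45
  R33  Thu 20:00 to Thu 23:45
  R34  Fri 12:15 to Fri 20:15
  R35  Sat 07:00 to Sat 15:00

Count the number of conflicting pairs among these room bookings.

2

Check each pair: they overlap iff neither finishes before the other starts.
Sorted by start: R30, R33, R32, R31, R34, R35.
R33 starts after R30 ends, so nothing later overlaps R30 either.
R32 starts before R33 ends → R33 and R32 overlap.
R31 starts after R33 ends, so nothing later overlaps R33 either.
R31 starts after R32 ends, so nothing later overlaps R32 either.
R34 starts before R31 ends → R31 and R34 overlap.
R35 starts after R31 ends.
R35 starts after R34 ends.
Overlapping pairs: R31 & R34, R32 & R33 — 2 in total.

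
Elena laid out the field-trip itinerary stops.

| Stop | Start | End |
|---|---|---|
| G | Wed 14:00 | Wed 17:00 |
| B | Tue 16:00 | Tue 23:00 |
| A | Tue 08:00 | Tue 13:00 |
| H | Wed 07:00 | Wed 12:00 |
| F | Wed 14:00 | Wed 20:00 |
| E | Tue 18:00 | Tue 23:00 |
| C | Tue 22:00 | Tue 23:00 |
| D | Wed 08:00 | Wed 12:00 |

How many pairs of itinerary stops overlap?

5

Sorted by start: A, B, E, C, H, D, F, G.
B starts after A ends, so A has no further overlaps.
E starts before B ends → B and E overlap.
C starts before B ends → B and C overlap.
H starts after B ends, so B has no further overlaps.
C starts before E ends → E and C overlap.
H starts after E ends, so E has no further overlaps.
H starts after C ends, so C has no further overlaps.
D starts before H ends → H and D overlap.
F starts after H ends, so H has no further overlaps.
F starts after D ends, so D has no further overlaps.
G starts before F ends → F and G overlap.
Overlapping pairs: B & C, B & E, C & E, D & H, F & G — 5 in total.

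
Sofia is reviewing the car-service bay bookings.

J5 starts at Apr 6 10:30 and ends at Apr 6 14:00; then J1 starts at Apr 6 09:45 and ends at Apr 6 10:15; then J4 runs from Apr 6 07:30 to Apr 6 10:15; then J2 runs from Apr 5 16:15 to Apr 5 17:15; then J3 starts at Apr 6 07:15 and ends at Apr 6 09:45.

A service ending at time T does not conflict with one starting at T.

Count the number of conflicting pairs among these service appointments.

Sorted by start: J2, J3, J4, J1, J5.
J3 starts after J2 ends, so nothing later overlaps J2 either.
J4 starts before J3 ends → J3 and J4 overlap.
J1 starts exactly when J3 ends (back-to-back, no overlap), so nothing later overlaps J3 either.
J1 starts before J4 ends → J4 and J1 overlap.
J5 starts after J4 ends.
J5 starts after J1 ends.
Overlapping pairs: J1 & J4, J3 & J4 — 2 in total.

2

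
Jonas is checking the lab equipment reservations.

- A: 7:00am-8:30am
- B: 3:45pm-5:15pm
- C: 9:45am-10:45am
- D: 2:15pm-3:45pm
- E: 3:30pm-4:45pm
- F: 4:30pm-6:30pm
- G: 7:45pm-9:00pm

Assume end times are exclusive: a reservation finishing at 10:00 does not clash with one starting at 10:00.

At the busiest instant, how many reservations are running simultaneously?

Walk through starts and ends in time order (an end at T is processed before a start at T):
7:00am start A → 1
8:30am end A → 0
9:45am start C → 1
10:45am end C → 0
2:15pm start D → 1
3:30pm start E → 2
3:45pm end D → 1
3:45pm start B → 2
4:30pm start F → 3
4:45pm end E → 2
5:15pm end B → 1
6:30pm end F → 0
7:45pm start G → 1
9:00pm end G → 0
Peak is 3, at 4:30pm (B, E, F).

3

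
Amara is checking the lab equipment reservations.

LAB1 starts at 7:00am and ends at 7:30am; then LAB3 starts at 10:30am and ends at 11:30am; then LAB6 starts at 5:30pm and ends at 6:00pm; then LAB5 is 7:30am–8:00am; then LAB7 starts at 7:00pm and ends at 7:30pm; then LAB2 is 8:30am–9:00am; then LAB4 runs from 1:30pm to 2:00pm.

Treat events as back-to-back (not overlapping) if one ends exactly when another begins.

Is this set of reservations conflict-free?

Yes

Sorted by start: LAB1, LAB5, LAB2, LAB3, LAB4, LAB6, LAB7.
LAB5 starts exactly when LAB1 ends (back-to-back, no overlap), so LAB1 has no further overlaps.
LAB2 starts after LAB5 ends, so LAB5 has no further overlaps.
LAB3 starts after LAB2 ends, so LAB2 has no further overlaps.
LAB4 starts after LAB3 ends, so LAB3 has no further overlaps.
LAB6 starts after LAB4 ends, so LAB4 has no further overlaps.
LAB7 starts after LAB6 ends.
Every pair is clear; the schedule has no overlaps.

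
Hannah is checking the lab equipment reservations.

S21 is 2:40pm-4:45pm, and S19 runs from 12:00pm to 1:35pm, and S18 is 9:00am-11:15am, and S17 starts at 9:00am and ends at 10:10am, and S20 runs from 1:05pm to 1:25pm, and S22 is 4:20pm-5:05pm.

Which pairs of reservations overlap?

S17 & S18, S19 & S20, S21 & S22

Sorted by start: S17, S18, S19, S20, S21, S22.
S18 starts before S17 ends → S17 and S18 overlap.
S19 starts after S17 ends, so S17 has no further overlaps.
S19 starts after S18 ends, so S18 has no further overlaps.
S20 starts before S19 ends → S19 and S20 overlap.
S21 starts after S19 ends, so S19 has no further overlaps.
S21 starts after S20 ends, so S20 has no further overlaps.
S22 starts before S21 ends → S21 and S22 overlap.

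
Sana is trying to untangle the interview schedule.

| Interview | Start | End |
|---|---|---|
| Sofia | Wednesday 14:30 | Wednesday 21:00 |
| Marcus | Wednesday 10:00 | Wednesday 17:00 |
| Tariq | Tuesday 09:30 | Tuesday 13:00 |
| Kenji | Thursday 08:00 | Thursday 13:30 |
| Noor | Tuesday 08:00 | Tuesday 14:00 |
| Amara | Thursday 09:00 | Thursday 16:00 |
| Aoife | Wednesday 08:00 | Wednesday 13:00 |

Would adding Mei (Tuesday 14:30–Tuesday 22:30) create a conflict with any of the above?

Noor: ends Tuesday 14:00 at or before Mei starts Tuesday 14:30 → clear.
Tariq: ends Tuesday 13:00 at or before Mei starts Tuesday 14:30 → clear.
Aoife: starts Wednesday 08:00 at or after Mei ends Tuesday 22:30 → clear.
Marcus: starts Wednesday 10:00 at or after Mei ends Tuesday 22:30 → clear.
Sofia: starts Wednesday 14:30 at or after Mei ends Tuesday 22:30 → clear.
Kenji: starts Thursday 08:00 at or after Mei ends Tuesday 22:30 → clear.
Amara: starts Thursday 09:00 at or after Mei ends Tuesday 22:30 → clear.

No — it doesn't clash with anything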